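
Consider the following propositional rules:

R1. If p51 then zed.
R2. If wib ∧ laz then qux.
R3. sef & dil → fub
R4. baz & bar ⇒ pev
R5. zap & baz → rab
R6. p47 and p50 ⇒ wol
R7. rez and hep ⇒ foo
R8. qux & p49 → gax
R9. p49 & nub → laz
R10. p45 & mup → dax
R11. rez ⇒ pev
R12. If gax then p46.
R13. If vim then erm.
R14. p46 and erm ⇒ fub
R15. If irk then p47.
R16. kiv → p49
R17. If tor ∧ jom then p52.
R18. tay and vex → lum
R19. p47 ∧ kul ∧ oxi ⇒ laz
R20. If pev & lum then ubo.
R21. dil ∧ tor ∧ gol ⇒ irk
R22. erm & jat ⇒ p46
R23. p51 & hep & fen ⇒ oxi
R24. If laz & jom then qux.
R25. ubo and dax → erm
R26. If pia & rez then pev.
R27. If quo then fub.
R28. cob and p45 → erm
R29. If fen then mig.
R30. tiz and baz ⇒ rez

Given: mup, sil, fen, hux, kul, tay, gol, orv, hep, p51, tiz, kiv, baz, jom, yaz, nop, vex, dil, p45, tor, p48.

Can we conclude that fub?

dax  (by R10: p45, mup)
p49  (by R16: kiv)
lum  (by R18: tay, vex)
irk  (by R21: dil, tor, gol)
oxi  (by R23: p51, hep, fen)
rez  (by R30: tiz, baz)
pev  (by R11: rez)
p47  (by R15: irk)
laz  (by R19: p47, kul, oxi)
ubo  (by R20: pev, lum)
qux  (by R24: laz, jom)
erm  (by R25: ubo, dax)
gax  (by R8: qux, p49)
p46  (by R12: gax)
fub  (by R14: p46, erm)

Yes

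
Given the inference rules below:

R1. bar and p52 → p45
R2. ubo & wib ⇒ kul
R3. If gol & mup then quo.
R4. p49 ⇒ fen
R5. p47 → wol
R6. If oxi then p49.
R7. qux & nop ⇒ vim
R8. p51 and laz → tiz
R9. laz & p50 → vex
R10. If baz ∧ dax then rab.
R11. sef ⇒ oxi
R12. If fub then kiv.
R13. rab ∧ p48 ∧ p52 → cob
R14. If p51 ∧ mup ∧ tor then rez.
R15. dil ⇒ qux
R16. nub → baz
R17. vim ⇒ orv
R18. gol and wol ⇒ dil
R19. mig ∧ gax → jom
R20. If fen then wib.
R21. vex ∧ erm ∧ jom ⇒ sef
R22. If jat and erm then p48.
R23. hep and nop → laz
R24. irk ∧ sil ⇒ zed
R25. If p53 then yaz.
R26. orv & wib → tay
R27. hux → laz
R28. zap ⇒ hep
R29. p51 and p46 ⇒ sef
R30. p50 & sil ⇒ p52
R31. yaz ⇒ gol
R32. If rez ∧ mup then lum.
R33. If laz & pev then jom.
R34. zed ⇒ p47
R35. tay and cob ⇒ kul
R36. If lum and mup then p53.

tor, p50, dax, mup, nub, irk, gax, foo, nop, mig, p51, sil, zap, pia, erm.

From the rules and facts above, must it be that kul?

Forward chaining from the given facts derives: rez, baz, jom, zed, hep, p52, lum, p47, p53, wol, rab, laz, yaz, gol, quo, tiz, vex, dil, sef, oxi, qux, p49, vim, orv, fen, wib, tay.
Rules concluding kul: R2 needs ubo; R35 needs cob — none of these are established.

No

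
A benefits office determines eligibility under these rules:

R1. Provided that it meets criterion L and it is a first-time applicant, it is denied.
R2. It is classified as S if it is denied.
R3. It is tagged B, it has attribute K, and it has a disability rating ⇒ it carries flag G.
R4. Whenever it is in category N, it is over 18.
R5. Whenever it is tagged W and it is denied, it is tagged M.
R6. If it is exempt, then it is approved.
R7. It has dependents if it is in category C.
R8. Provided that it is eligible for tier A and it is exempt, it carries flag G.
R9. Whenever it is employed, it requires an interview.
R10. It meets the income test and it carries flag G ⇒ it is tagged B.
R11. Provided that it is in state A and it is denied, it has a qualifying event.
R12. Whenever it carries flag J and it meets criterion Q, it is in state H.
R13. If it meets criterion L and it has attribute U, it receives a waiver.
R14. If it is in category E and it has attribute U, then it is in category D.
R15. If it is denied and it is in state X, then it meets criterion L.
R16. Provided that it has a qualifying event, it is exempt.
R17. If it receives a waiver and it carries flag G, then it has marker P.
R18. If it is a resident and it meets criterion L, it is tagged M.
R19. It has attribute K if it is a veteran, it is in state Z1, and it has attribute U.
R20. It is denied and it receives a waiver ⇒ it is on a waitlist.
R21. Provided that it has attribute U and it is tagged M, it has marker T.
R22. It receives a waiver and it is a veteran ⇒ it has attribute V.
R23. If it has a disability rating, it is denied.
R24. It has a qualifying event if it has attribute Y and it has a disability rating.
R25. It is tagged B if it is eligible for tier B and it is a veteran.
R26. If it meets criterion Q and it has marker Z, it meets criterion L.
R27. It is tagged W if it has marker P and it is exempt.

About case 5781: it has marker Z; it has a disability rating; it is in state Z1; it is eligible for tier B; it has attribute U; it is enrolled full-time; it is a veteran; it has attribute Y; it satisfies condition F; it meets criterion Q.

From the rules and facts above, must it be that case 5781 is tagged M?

By R19 (it is a veteran, it is in state Z1, it has attribute U): it has attribute K.
By R23 (it has a disability rating): it is denied.
By R24 (it has attribute Y, it has a disability rating): it has a qualifying event.
By R25 (it is eligible for tier B, it is a veteran): it is tagged B.
By R26 (it meets criterion Q, it has marker Z): it meets criterion L.
By R3 (it is tagged B, it has attribute K, it has a disability rating): it carries flag G.
By R13 (it meets criterion L, it has attribute U): it receives a waiver.
By R16 (it has a qualifying event): it is exempt.
By R17 (it receives a waiver, it carries flag G): it has marker P.
By R27 (it has marker P, it is exempt): it is tagged W.
By R5 (it is tagged W, it is denied): it is tagged M.

Yes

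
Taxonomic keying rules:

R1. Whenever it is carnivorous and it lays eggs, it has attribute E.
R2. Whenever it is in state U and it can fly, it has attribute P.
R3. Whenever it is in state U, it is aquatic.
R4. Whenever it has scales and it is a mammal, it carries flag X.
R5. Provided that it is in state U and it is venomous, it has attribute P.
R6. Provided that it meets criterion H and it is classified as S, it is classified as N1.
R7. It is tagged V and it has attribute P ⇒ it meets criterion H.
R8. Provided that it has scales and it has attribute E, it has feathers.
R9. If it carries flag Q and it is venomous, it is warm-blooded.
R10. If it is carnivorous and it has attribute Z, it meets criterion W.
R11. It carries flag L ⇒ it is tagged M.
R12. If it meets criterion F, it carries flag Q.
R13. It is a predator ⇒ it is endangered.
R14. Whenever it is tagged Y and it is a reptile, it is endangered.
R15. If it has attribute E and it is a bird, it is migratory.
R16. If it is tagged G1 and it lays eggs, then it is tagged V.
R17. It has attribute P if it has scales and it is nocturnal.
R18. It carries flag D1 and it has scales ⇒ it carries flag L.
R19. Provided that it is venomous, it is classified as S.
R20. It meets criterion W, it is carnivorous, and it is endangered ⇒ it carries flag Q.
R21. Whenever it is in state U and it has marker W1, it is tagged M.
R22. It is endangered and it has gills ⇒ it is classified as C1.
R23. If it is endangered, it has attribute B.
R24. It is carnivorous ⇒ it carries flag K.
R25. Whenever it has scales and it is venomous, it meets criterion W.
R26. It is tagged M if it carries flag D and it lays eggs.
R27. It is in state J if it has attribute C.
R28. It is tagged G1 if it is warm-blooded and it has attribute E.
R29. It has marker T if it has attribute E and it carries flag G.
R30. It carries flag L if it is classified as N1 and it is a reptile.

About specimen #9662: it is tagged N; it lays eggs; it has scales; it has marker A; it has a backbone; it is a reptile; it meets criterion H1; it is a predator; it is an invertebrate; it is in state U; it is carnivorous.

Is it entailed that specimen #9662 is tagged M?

Forward chaining from the given facts derives: has attribute E, is aquatic, has feathers, is endangered, has attribute B, carries flag K.
Rules concluding "it is tagged M": R11 needs "it carries flag L"; R21 needs "it has marker W1"; R26 needs "it carries flag D" — none of these are established.

No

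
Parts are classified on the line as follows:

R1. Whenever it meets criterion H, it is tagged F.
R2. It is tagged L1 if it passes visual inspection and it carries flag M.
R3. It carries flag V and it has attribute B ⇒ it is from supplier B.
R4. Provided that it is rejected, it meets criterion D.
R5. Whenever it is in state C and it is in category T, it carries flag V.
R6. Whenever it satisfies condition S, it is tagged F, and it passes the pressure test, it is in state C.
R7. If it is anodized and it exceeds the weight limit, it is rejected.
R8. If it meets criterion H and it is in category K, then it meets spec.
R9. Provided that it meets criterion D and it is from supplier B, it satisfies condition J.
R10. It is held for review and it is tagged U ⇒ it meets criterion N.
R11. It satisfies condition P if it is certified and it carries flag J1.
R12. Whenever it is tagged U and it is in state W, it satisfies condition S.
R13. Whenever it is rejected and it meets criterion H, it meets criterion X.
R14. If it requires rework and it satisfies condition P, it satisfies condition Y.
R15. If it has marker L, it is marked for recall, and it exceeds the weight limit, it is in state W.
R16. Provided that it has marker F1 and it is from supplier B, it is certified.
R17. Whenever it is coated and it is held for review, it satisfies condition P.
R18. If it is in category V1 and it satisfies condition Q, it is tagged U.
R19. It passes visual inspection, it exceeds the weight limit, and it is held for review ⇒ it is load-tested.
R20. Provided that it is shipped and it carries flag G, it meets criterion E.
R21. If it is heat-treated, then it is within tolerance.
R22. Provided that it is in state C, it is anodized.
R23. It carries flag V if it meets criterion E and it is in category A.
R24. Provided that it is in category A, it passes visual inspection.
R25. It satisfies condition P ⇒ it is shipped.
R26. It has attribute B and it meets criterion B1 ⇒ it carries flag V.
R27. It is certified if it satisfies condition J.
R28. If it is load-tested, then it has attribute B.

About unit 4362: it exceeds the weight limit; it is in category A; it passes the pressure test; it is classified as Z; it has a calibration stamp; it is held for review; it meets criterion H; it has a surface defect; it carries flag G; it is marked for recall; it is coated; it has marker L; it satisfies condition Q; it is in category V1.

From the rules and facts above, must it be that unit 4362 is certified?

Yes

By R1 (it meets criterion H): it is tagged F.
By R15 (it has marker L, it is marked for recall, it exceeds the weight limit): it is in state W.
By R17 (it is coated, it is held for review): it satisfies condition P.
By R18 (it is in category V1, it satisfies condition Q): it is tagged U.
By R24 (it is in category A): it passes visual inspection.
By R25 (it satisfies condition P): it is shipped.
By R12 (it is tagged U, it is in state W): it satisfies condition S.
By R19 (it passes visual inspection, it exceeds the weight limit, it is held for review): it is load-tested.
By R20 (it is shipped, it carries flag G): it meets criterion E.
By R23 (it meets criterion E, it is in category A): it carries flag V.
By R28 (it is load-tested): it has attribute B.
By R3 (it carries flag V, it has attribute B): it is from supplier B.
By R6 (it satisfies condition S, it is tagged F, it passes the pressure test): it is in state C.
By R22 (it is in state C): it is anodized.
By R7 (it is anodized, it exceeds the weight limit): it is rejected.
By R4 (it is rejected): it meets criterion D.
By R9 (it meets criterion D, it is from supplier B): it satisfies condition J.
By R27 (it satisfies condition J): it is certified.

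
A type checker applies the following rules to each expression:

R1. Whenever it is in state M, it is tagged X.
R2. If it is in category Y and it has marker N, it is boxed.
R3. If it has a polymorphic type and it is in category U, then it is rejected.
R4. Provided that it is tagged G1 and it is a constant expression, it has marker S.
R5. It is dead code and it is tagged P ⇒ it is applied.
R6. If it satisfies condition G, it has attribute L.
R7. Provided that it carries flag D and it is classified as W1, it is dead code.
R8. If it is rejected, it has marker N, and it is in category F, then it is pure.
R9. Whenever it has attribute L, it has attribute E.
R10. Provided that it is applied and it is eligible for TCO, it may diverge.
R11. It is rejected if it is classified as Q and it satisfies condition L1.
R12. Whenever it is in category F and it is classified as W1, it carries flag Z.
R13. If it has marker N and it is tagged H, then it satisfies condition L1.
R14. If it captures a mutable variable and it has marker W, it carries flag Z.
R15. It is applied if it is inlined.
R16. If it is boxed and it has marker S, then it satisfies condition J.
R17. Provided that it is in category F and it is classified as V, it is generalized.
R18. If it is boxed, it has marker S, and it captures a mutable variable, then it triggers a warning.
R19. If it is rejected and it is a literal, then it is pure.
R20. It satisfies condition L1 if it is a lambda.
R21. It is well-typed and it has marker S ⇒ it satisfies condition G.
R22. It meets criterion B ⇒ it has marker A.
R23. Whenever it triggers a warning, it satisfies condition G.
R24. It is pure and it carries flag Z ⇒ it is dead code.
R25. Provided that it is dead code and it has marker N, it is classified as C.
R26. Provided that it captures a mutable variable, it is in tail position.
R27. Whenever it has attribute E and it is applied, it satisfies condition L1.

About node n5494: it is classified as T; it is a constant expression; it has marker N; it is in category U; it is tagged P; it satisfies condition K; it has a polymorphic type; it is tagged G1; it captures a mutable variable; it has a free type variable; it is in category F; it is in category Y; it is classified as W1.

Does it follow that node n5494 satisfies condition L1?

By R2 (it is in category Y, it has marker N): it is boxed.
By R3 (it has a polymorphic type, it is in category U): it is rejected.
By R4 (it is tagged G1, it is a constant expression): it has marker S.
By R8 (it is rejected, it has marker N, it is in category F): it is pure.
By R12 (it is in category F, it is classified as W1): it carries flag Z.
By R18 (it is boxed, it has marker S, it captures a mutable variable): it triggers a warning.
By R23 (it triggers a warning): it satisfies condition G.
By R24 (it is pure, it carries flag Z): it is dead code.
By R5 (it is dead code, it is tagged P): it is applied.
By R6 (it satisfies condition G): it has attribute L.
By R9 (it has attribute L): it has attribute E.
By R27 (it has attribute E, it is applied): it satisfies condition L1.

Yes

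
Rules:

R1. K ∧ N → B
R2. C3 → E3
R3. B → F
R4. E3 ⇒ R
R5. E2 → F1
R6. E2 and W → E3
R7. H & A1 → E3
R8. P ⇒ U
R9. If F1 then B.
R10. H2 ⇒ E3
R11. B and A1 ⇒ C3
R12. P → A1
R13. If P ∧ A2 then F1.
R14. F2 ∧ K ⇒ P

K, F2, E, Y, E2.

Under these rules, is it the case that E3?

F1  (by R5: E2)
B  (by R9: F1)
P  (by R14: F2, K)
A1  (by R12: P)
C3  (by R11: B, A1)
E3  (by R2: C3)

Yes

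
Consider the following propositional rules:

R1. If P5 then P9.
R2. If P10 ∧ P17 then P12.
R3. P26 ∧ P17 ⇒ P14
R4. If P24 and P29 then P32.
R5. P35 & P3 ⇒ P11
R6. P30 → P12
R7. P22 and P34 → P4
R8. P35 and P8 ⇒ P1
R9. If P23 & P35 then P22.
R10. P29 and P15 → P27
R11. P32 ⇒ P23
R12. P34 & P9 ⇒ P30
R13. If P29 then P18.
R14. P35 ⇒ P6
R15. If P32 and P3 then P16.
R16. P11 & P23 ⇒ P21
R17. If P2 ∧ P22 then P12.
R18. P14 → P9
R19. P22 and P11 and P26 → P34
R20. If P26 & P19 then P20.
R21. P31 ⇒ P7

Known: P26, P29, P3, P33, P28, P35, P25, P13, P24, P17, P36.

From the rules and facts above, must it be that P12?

Yes

P14  (by R3: P26, P17)
P32  (by R4: P24, P29)
P11  (by R5: P35, P3)
P23  (by R11: P32)
P9  (by R18: P14)
P22  (by R9: P23, P35)
P34  (by R19: P22, P11, P26)
P30  (by R12: P34, P9)
P12  (by R6: P30)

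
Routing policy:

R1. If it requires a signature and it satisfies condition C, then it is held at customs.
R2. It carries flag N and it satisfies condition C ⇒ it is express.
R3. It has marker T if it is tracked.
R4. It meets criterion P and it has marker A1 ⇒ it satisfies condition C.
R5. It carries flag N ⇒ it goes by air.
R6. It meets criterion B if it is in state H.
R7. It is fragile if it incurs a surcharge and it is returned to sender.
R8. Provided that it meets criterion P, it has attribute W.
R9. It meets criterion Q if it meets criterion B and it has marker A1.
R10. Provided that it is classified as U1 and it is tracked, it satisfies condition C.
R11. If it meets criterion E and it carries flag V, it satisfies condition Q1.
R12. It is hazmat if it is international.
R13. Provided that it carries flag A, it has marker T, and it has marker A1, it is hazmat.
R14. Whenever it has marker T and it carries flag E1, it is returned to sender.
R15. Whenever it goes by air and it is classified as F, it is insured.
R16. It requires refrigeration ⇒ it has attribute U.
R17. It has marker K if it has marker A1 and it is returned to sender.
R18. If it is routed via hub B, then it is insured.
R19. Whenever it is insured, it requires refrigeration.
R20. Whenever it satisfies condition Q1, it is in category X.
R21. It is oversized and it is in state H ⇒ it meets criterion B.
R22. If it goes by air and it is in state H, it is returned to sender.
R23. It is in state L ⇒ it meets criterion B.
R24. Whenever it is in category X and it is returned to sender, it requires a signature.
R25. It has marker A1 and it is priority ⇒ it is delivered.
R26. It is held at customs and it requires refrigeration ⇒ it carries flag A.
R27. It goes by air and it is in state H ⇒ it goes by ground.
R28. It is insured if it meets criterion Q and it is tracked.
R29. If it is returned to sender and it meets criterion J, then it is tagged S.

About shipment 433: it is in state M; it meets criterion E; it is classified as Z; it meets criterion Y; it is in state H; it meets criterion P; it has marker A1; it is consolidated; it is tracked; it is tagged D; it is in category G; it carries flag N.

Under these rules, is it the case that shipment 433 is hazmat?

No

Forward chaining from the given facts derives: has marker T, satisfies condition C, goes by air, meets criterion B, has attribute W, meets criterion Q, is returned to sender, goes by ground, is insured, is express, has marker K, requires refrigeration, has attribute U.
Rules concluding "it is hazmat": R12 needs "it is international"; R13 needs "it carries flag A" — none of these are established.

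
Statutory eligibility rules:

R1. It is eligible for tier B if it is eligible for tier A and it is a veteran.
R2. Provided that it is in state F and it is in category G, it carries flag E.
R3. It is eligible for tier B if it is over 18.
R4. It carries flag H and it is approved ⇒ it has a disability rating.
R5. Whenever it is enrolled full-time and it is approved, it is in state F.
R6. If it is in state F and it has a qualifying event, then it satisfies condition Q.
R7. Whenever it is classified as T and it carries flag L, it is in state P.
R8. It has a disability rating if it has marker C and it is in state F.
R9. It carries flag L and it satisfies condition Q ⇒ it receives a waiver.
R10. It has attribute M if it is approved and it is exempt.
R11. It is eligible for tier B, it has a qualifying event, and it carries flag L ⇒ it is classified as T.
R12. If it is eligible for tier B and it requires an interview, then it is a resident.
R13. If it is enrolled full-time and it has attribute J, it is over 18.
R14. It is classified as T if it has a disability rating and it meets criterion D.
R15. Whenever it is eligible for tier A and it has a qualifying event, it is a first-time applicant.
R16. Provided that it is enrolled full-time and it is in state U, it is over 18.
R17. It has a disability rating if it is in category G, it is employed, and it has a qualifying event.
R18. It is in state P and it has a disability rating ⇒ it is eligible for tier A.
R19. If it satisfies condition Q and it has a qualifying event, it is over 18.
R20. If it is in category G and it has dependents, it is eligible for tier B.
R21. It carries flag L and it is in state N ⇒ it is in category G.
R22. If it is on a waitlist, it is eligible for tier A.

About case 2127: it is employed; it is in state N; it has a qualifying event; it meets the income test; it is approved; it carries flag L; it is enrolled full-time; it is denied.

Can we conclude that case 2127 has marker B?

No

Forward chaining from the given facts derives: is in state F, satisfies condition Q, receives a waiver, is over 18, is in category G, carries flag E, is eligible for tier B, is classified as T, has a disability rating, is in state P, is eligible for tier A, is a first-time applicant.
No rule has "it has marker B" as its conclusion, and it is not among the given facts.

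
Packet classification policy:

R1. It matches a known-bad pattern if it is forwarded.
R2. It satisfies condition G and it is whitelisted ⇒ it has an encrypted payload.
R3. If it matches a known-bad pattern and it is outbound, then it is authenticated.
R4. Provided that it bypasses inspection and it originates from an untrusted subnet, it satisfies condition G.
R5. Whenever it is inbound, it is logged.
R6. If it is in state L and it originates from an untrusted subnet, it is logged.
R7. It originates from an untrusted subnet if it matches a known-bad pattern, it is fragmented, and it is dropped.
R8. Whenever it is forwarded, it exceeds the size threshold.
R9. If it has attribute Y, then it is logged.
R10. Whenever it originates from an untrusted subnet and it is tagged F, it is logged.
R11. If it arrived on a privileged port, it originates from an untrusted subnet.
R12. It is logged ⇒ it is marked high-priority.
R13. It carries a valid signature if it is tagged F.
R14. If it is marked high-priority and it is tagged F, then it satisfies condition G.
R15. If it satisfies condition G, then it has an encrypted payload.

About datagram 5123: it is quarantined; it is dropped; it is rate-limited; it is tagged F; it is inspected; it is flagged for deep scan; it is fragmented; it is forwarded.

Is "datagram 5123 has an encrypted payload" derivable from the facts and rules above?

Yes

By R1 (it is forwarded): it matches a known-bad pattern.
By R7 (it matches a known-bad pattern, it is fragmented, it is dropped): it originates from an untrusted subnet.
By R10 (it originates from an untrusted subnet, it is tagged F): it is logged.
By R12 (it is logged): it is marked high-priority.
By R14 (it is marked high-priority, it is tagged F): it satisfies condition G.
By R15 (it satisfies condition G): it has an encrypted payload.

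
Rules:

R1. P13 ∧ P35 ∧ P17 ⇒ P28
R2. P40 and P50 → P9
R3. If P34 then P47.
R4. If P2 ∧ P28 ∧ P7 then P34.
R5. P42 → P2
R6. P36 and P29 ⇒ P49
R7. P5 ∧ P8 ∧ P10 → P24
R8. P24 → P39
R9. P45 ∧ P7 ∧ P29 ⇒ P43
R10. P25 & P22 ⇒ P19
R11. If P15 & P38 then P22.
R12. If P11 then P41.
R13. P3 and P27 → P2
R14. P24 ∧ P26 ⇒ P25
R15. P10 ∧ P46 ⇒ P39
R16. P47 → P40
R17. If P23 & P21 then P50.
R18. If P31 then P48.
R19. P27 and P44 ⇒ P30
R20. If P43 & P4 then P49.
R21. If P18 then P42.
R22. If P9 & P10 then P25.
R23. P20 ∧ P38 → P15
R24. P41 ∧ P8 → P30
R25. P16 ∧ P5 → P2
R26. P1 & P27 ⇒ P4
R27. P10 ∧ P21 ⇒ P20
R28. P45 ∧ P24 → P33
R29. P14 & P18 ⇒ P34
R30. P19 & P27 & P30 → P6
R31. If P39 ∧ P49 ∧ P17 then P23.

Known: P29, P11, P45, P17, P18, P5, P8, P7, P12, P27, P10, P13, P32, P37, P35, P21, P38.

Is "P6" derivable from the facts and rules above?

No

Forward chaining from the given facts derives: P28, P24, P39, P43, P41, P42, P30, P20, P33, P2, P15, P34, P22, P47, P40.
The only rule concluding P6 is R30, which needs P19; that is never established.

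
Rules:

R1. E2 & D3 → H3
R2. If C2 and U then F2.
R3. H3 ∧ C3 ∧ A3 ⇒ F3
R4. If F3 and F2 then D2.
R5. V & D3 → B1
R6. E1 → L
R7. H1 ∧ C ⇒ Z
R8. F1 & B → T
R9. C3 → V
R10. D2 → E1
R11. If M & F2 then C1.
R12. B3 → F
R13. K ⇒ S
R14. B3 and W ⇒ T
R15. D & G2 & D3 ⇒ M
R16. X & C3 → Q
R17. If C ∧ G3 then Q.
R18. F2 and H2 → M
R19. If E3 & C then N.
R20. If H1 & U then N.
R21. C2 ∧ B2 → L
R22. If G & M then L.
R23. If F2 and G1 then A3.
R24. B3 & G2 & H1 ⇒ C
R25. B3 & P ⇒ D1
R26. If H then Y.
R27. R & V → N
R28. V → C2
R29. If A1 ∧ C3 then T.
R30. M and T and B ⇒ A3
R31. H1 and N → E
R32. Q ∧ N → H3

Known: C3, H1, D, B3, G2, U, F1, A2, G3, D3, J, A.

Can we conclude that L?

Forward chaining from the given facts derives: V, F, M, N, C, C2, E, F2, B1, Z, C1, Q, H3.
Rules concluding L: R6 needs E1; R21 needs B2; R22 needs G — none of these are established.

No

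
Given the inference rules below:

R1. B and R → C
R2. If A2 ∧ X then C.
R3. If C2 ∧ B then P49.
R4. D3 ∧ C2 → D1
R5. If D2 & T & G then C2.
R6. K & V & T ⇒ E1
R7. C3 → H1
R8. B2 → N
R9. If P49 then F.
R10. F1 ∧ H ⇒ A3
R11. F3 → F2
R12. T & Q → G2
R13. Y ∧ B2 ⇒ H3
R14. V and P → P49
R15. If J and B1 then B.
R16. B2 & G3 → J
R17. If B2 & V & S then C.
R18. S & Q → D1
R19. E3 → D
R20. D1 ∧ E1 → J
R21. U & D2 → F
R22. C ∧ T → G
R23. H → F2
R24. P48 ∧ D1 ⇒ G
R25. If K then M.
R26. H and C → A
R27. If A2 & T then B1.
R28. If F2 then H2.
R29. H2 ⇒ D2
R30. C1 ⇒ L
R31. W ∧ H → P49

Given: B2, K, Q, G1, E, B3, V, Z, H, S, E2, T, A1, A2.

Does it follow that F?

Yes

E1  (by R6: K, V, T)
C  (by R17: B2, V, S)
D1  (by R18: S, Q)
J  (by R20: D1, E1)
G  (by R22: C, T)
F2  (by R23: H)
B1  (by R27: A2, T)
H2  (by R28: F2)
D2  (by R29: H2)
C2  (by R5: D2, T, G)
B  (by R15: J, B1)
P49  (by R3: C2, B)
F  (by R9: P49)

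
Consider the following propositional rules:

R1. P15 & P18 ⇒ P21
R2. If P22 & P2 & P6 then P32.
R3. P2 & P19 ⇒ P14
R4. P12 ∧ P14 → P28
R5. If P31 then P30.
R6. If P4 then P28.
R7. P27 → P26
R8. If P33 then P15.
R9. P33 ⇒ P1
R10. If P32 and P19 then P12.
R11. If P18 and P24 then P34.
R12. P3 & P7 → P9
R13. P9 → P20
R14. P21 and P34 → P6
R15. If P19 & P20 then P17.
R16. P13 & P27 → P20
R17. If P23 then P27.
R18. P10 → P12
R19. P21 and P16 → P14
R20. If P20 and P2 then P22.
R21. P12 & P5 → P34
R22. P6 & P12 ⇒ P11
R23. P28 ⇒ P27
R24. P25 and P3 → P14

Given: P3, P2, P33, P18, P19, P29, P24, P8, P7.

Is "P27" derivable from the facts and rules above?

Yes

P14  (by R3: P2, P19)
P15  (by R8: P33)
P34  (by R11: P18, P24)
P9  (by R12: P3, P7)
P20  (by R13: P9)
P22  (by R20: P20, P2)
P21  (by R1: P15, P18)
P6  (by R14: P21, P34)
P32  (by R2: P22, P2, P6)
P12  (by R10: P32, P19)
P28  (by R4: P12, P14)
P27  (by R23: P28)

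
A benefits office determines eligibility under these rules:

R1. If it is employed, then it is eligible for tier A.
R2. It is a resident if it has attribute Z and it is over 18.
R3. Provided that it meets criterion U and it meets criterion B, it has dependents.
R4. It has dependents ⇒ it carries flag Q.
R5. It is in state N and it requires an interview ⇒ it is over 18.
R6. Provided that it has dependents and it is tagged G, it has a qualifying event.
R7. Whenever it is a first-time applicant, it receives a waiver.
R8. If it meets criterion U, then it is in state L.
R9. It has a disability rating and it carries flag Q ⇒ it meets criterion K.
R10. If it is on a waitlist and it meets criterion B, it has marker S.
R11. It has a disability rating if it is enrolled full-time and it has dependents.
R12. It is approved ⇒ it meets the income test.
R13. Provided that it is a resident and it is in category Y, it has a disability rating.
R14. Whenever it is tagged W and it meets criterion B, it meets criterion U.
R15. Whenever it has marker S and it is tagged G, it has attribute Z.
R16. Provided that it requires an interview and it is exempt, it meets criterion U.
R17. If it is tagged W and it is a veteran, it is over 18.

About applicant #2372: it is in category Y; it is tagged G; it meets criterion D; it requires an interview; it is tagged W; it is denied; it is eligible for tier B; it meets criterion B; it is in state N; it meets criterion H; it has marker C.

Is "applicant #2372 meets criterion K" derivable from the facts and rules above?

No

Forward chaining from the given facts derives: is over 18, meets criterion U, has dependents, carries flag Q, has a qualifying event, is in state L.
The only rule concluding "it meets criterion K" is R9, which needs "it has a disability rating"; that is never established.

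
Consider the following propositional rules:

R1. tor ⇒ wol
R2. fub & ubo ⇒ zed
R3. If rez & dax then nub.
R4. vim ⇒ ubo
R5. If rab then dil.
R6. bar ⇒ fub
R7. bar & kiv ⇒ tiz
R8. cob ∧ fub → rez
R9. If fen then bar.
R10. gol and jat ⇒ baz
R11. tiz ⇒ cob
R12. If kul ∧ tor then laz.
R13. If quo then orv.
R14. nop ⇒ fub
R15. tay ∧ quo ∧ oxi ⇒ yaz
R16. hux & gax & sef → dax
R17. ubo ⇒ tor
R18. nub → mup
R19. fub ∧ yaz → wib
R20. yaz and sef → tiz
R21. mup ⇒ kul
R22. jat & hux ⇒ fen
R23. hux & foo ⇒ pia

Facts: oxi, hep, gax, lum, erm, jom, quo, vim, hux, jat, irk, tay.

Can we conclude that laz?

No

Forward chaining from the given facts derives: ubo, orv, yaz, tor, fen, wol, bar, fub, wib, zed.
The only rule concluding laz is R12, which needs kul; that is never established.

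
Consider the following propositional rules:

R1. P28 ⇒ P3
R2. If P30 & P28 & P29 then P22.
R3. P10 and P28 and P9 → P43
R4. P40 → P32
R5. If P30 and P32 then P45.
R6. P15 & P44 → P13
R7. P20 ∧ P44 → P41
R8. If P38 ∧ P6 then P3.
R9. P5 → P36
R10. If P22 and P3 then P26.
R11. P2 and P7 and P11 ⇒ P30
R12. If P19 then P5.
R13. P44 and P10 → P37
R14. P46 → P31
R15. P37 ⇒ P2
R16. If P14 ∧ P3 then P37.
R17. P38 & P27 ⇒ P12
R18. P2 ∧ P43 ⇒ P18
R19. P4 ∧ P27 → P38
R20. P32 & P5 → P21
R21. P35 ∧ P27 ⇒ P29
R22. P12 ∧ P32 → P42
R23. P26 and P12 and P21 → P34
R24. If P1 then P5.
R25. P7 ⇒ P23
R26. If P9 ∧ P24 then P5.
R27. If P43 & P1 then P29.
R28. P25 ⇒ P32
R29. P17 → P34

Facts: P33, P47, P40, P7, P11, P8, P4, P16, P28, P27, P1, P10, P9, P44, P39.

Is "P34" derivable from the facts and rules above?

Yes

P3  (by R1: P28)
P43  (by R3: P10, P28, P9)
P32  (by R4: P40)
P37  (by R13: P44, P10)
P2  (by R15: P37)
P38  (by R19: P4, P27)
P5  (by R24: P1)
P29  (by R27: P43, P1)
P30  (by R11: P2, P7, P11)
P12  (by R17: P38, P27)
P21  (by R20: P32, P5)
P22  (by R2: P30, P28, P29)
P26  (by R10: P22, P3)
P34  (by R23: P26, P12, P21)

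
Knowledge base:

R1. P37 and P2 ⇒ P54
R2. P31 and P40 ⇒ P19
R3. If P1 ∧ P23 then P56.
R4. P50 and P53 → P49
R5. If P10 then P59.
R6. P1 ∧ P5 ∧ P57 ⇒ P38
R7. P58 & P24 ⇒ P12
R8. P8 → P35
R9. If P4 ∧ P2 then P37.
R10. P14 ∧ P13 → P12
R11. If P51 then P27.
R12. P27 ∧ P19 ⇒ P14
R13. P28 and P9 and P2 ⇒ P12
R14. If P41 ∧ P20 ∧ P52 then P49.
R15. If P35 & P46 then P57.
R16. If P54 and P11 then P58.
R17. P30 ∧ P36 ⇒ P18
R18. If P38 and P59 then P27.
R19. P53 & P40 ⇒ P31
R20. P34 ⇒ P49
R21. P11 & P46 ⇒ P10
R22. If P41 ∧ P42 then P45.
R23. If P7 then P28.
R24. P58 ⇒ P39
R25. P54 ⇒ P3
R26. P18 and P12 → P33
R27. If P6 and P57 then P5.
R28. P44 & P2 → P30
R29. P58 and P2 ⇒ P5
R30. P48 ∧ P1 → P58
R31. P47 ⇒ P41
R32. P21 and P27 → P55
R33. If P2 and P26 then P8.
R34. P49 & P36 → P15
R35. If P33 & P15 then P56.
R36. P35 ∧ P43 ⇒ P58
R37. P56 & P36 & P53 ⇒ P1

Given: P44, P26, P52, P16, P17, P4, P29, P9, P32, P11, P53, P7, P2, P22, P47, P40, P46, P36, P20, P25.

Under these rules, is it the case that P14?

P37  (by R9: P4, P2)
P31  (by R19: P53, P40)
P10  (by R21: P11, P46)
P28  (by R23: P7)
P30  (by R28: P44, P2)
P41  (by R31: P47)
P8  (by R33: P2, P26)
P54  (by R1: P37, P2)
P19  (by R2: P31, P40)
P59  (by R5: P10)
P35  (by R8: P8)
P12  (by R13: P28, P9, P2)
P49  (by R14: P41, P20, P52)
P57  (by R15: P35, P46)
P58  (by R16: P54, P11)
P18  (by R17: P30, P36)
P33  (by R26: P18, P12)
P5  (by R29: P58, P2)
P15  (by R34: P49, P36)
P56  (by R35: P33, P15)
P1  (by R37: P56, P36, P53)
P38  (by R6: P1, P5, P57)
P27  (by R18: P38, P59)
P14  (by R12: P27, P19)

Yes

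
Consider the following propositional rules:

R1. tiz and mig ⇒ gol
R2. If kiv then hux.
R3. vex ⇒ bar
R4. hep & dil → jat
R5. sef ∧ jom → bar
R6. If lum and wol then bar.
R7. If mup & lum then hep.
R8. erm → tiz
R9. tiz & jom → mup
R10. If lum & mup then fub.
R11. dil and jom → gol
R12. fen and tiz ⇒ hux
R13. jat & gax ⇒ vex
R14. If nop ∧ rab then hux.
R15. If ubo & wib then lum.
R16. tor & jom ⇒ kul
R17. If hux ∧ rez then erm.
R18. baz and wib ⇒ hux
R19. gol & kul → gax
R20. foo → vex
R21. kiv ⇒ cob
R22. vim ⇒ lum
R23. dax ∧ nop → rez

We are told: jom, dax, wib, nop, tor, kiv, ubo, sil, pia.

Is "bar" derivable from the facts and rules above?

Forward chaining from the given facts derives: hux, lum, kul, cob, rez, erm, tiz, mup, fub, hep.
Rules concluding bar: R3 needs vex; R5 needs sef; R6 needs wol — none of these are established.

No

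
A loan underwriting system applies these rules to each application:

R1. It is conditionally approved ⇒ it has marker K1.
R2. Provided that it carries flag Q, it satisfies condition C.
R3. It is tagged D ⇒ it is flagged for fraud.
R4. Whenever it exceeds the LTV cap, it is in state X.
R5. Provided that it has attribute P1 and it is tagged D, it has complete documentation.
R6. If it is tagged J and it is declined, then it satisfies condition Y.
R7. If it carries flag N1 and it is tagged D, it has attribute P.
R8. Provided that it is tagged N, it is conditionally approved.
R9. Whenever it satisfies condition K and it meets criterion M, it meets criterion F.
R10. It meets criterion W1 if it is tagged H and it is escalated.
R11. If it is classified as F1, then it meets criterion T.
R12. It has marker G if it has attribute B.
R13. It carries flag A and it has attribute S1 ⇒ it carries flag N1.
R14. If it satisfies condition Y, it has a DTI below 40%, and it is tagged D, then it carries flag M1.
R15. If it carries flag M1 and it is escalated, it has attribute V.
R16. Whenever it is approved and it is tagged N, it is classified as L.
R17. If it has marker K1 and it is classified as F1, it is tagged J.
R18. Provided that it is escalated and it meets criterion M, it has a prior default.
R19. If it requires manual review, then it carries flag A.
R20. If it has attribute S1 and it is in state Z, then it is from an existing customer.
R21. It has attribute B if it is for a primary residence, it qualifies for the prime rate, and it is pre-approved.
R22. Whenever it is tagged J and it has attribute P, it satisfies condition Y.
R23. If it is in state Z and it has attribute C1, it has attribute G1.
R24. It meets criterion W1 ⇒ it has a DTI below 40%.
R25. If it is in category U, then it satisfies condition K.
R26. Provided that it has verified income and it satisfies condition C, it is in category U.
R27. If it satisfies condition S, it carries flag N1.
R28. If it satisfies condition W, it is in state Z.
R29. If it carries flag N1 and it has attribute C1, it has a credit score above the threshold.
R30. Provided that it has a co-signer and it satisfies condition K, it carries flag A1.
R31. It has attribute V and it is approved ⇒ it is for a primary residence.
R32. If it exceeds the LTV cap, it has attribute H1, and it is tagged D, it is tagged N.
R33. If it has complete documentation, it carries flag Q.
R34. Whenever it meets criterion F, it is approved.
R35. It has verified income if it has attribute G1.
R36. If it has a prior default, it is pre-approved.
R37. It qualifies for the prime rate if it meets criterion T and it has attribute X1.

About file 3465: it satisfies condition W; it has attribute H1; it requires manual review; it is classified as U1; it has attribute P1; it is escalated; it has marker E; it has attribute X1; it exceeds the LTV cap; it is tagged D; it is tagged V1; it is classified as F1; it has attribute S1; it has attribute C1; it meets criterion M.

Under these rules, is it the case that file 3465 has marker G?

No

Forward chaining from the given facts derives: is flagged for fraud, is in state X, has complete documentation, meets criterion T, has a prior default, carries flag A, is in state Z, is tagged N, carries flag Q, is pre-approved, qualifies for the prime rate, satisfies condition C, is conditionally approved, carries flag N1, is from an existing customer, has attribute G1, has a credit score above the threshold, has verified income, has marker K1, has attribute P, is tagged J, satisfies condition Y, is in category U, satisfies condition K, meets criterion F, is approved, is classified as L.
The only rule concluding "it has marker G" is R12, which needs "it has attribute B"; that is never established.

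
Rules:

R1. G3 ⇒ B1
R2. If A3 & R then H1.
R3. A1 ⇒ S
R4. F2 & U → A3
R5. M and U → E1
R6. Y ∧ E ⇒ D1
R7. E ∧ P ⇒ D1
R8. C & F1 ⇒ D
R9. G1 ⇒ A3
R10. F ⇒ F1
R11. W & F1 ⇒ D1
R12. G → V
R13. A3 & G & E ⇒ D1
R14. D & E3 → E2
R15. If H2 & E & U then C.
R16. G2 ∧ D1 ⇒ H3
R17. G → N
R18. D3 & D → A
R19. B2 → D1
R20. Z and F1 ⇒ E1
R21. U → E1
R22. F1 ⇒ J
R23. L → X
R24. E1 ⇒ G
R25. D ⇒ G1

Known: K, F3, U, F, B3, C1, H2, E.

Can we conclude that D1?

Yes

F1  (by R10: F)
C  (by R15: H2, E, U)
E1  (by R21: U)
G  (by R24: E1)
D  (by R8: C, F1)
G1  (by R25: D)
A3  (by R9: G1)
D1  (by R13: A3, G, E)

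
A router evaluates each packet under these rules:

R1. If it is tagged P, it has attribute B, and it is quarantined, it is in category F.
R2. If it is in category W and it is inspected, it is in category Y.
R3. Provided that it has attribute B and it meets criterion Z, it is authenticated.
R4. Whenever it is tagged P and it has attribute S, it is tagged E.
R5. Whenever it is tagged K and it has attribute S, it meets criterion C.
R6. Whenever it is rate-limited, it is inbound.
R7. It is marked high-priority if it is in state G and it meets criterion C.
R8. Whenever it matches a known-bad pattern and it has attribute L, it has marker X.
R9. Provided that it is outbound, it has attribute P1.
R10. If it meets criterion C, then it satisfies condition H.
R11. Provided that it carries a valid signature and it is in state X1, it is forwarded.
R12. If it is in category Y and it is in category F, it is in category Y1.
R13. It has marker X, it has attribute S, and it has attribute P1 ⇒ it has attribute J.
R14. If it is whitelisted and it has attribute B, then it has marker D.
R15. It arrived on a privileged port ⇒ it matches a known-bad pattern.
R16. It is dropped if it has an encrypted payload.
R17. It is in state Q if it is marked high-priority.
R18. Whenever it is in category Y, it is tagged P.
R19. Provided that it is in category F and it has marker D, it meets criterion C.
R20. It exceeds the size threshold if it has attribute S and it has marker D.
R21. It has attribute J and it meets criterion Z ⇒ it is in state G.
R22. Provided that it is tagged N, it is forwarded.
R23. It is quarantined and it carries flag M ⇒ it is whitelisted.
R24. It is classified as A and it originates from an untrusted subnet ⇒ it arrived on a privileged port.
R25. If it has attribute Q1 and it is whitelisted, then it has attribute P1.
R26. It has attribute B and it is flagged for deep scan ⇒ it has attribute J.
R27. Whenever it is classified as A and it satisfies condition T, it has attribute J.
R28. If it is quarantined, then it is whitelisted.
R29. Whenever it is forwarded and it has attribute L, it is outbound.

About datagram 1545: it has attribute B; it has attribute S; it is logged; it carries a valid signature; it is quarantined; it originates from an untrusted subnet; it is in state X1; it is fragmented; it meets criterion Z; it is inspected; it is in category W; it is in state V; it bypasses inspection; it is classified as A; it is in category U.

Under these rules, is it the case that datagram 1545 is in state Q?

No

Forward chaining from the given facts derives: is in category Y, is authenticated, is forwarded, is tagged P, arrived on a privileged port, is whitelisted, is in category F, is tagged E, is in category Y1, has marker D, matches a known-bad pattern, meets criterion C, exceeds the size threshold, satisfies condition H.
The only rule concluding "it is in state Q" is R17, which needs "it is marked high-priority"; that is never established.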